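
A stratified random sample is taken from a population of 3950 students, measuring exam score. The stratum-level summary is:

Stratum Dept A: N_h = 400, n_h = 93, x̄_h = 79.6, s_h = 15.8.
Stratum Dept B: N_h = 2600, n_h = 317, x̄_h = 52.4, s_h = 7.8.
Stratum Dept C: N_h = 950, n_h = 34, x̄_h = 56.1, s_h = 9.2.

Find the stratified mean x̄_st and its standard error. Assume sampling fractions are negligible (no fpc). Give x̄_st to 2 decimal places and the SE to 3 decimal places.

x̄_st ≈ 56.04, SE ≈ 0.505

x̄_st = Σ W_h x̄_h = (400·79.6 + 2600·52.4 + 950·56.1)/3950 = 56.04430
V̂(x̄_st) = Σ W_h² s_h²/n_h, with W_h = N_h/N and N = 3950:
  stratum Dept A: (400/3950)²·15.8²/93 = 0.0275269
  stratum Dept B: (2600/3950)²·7.8²/317 = 0.0831539
  stratum Dept C: (950/3950)²·9.2²/34 = 0.143996
V̂(x̄_st) = 0.254677
SE(x̄_st) = √0.254677 = 0.504655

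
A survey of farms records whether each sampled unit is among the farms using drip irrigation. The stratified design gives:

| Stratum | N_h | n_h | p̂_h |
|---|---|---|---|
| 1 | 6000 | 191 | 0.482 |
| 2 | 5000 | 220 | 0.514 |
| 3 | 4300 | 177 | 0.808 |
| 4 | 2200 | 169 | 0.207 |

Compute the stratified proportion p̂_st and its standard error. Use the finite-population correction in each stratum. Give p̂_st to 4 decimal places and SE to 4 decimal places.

p̂_st ≈ 0.5367, SE ≈ 0.0174

N = 17500; stratum weights W_h = N_h/N.
p̂_st = Σ W_h p̂_h = (6000·0.482 + 5000·0.514 + 4300·0.808 + 2200·0.207)/17500 = 0.53667
V̂(p̂_st) = Σ W_h² (1 − n_h/N_h) p̂_h(1−p̂_h)/(n_h−1):
  stratum 1: (6000/17500)²·(1 − 191/6000)·0.482·0.518/190 = 0.000149555
  stratum 2: (5000/17500)²·(1 − 220/5000)·0.514·0.486/219 = 8.90178e-05
  stratum 3: (4300/17500)²·(1 − 177/4300)·0.808·0.192/176 = 5.10277e-05
  stratum 4: (2200/17500)²·(1 − 169/2200)·0.207·0.793/168 = 1.42558e-05
V̂(p̂_st) = 0.000303856; SE = √V̂ = 0.0174315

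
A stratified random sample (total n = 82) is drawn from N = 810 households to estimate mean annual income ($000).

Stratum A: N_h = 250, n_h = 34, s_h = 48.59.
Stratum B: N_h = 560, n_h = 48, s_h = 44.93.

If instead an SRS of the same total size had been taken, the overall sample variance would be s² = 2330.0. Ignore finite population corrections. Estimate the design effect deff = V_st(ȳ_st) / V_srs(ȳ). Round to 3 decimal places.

deff ≈ 0.940

V̂(ȳ_st) = Σ W_h² s_h²/n_h, with W_h = N_h/N and N = 810:
  stratum A: (250/810)²·48.59²/34 = 6.61492
  stratum B: (560/810)²·44.93²/48 = 20.1019
V_st = 26.7168
V_srs = s²/n = 2330.0/82 = 28.4146
deff = V_st / V_srs = 26.7168/28.4146 = 0.9402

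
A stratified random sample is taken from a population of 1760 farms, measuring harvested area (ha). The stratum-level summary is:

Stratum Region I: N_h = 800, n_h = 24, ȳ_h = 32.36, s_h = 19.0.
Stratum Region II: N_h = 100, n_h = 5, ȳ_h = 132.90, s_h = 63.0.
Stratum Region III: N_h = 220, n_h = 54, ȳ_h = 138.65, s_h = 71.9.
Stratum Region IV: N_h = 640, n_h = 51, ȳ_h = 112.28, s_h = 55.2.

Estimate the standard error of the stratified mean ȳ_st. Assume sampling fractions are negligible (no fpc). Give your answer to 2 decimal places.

V̂(ȳ_st) = Σ W_h² s_h²/n_h, with W_h = N_h/N and N = 1760:
  stratum Region I: (800/1760)²·19.0²/24 = 3.10778
  stratum Region II: (100/1760)²·63.0²/5 = 2.56263
  stratum Region III: (220/1760)²·71.9²/54 = 1.49584
  stratum Region IV: (640/1760)²·55.2²/51 = 7.90028
V̂(ȳ_st) = 15.0665
SE(ȳ_st) = √15.0665 = 3.88156

SE(ȳ_st) ≈ 3.88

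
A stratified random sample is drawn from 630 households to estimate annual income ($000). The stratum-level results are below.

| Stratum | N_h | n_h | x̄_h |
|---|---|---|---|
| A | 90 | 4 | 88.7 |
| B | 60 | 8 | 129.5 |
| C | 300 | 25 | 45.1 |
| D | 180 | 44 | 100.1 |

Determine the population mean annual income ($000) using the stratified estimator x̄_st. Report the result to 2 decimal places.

x̄_st ≈ 75.08

N = Σ N_h = 630. Stratum weights W_h = N_h/N.
x̄_st = (90·88.7 + 60·129.5 + 300·45.1 + 180·100.1) / 630 = 75.0810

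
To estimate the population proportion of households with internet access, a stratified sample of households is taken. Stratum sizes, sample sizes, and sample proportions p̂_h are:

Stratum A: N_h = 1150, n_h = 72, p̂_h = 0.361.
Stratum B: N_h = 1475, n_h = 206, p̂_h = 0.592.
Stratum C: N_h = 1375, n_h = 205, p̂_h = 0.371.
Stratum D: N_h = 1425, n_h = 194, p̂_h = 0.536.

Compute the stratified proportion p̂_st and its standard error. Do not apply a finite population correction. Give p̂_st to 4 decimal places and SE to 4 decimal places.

N = 5425; stratum weights W_h = N_h/N.
p̂_st = Σ W_h p̂_h = (1150·0.361 + 1475·0.592 + 1375·0.371 + 1425·0.536)/5425 = 0.47231
V̂(p̂_st) = Σ W_h² p̂_h(1−p̂_h)/(n_h−1):
  stratum A: (1150/5425)²·0.361·0.639/71 = 0.000145998
  stratum B: (1475/5425)²·0.592·0.408/205 = 8.70989e-05
  stratum C: (1375/5425)²·0.371·0.629/204 = 7.34853e-05
  stratum D: (1425/5425)²·0.536·0.464/193 = 8.8911e-05
V̂(p̂_st) = 0.000395493; SE = √V̂ = 0.019887

p̂_st ≈ 0.4723, SE ≈ 0.0199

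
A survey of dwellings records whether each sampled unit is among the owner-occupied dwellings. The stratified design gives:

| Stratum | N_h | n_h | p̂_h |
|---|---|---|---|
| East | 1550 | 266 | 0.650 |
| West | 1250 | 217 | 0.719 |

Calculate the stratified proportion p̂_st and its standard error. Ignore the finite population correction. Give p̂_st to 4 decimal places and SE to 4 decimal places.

N = 2800; stratum weights W_h = N_h/N.
p̂_st = Σ W_h p̂_h = (1550·0.650 + 1250·0.719)/2800 = 0.68080
V̂(p̂_st) = Σ W_h² p̂_h(1−p̂_h)/(n_h−1):
  stratum East: (1550/2800)²·0.650·0.350/265 = 0.000263077
  stratum West: (1250/2800)²·0.719·0.281/216 = 0.000186417
V̂(p̂_st) = 0.000449494; SE = √V̂ = 0.0212013

p̂_st ≈ 0.6808, SE ≈ 0.0212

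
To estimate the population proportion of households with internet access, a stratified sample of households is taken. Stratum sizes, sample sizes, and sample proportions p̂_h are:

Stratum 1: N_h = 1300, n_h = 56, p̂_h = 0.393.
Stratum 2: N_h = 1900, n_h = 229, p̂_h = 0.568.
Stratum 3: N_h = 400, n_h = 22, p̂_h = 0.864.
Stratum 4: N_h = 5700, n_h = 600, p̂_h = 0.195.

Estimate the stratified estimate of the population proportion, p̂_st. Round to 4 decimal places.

N = 9300; stratum weights W_h = N_h/N.
p̂_st = Σ W_h p̂_h = (1300·0.393 + 1900·0.568 + 400·0.864 + 5700·0.195)/9300 = 0.32766

p̂_st ≈ 0.3277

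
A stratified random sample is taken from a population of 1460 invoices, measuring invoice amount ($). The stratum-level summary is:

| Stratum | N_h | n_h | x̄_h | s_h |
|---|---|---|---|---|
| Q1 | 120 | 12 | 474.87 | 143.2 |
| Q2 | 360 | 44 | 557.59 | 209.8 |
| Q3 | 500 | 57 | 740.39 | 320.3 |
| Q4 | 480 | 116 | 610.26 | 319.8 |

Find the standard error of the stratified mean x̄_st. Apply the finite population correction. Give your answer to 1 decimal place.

SE(x̄_st) ≈ 18.0

V̂(x̄_st) = Σ W_h² (1 − n_h/N_h) s_h²/n_h, with W_h = N_h/N and N = 1460:
  stratum Q1: (120/1460)²·(1 − 12/120)·143.2²/12 = 10.3897
  stratum Q2: (360/1460)²·(1 − 44/360)·209.8²/44 = 53.3878
  stratum Q3: (500/1460)²·(1 − 57/500)·320.3²/57 = 187.028
  stratum Q4: (480/1460)²·(1 − 116/480)·319.8²/116 = 72.2663
V̂(x̄_st) = 323.072
SE(x̄_st) = √323.072 = 17.9742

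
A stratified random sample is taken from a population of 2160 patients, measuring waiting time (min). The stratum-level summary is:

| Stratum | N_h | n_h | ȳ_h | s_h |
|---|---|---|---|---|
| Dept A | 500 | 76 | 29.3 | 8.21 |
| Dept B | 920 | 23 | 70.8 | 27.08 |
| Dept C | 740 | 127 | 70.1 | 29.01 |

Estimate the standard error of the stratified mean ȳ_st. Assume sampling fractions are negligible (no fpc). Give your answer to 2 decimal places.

V̂(ȳ_st) = Σ W_h² s_h²/n_h, with W_h = N_h/N and N = 2160:
  stratum Dept A: (500/2160)²·8.21²/76 = 0.0475232
  stratum Dept B: (920/2160)²·27.08²/23 = 5.78412
  stratum Dept C: (740/2160)²·29.01²/127 = 0.777764
V̂(ȳ_st) = 6.60941
SE(ȳ_st) = √6.60941 = 2.57088

SE(ȳ_st) ≈ 2.57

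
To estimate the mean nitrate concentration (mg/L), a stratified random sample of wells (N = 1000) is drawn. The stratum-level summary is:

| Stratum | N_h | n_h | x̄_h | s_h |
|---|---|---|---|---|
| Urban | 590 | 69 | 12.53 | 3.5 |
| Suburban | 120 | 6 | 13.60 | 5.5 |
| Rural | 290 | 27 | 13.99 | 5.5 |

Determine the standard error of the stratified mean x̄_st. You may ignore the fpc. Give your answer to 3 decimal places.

SE(x̄_st) ≈ 0.478

V̂(x̄_st) = Σ W_h² s_h²/n_h, with W_h = N_h/N and N = 1000:
  stratum Urban: (590/1000)²·3.5²/69 = 0.0618004
  stratum Suburban: (120/1000)²·5.5²/6 = 0.0726
  stratum Rural: (290/1000)²·5.5²/27 = 0.0942231
V̂(x̄_st) = 0.228624
SE(x̄_st) = √0.228624 = 0.478146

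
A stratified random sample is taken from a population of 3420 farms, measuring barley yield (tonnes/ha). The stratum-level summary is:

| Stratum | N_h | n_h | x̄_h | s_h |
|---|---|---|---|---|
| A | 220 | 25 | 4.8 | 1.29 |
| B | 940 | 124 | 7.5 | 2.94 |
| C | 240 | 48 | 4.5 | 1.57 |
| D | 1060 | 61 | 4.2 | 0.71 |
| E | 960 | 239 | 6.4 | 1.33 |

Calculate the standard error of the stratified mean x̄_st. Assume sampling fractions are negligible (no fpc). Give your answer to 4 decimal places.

SE(x̄_st) ≈ 0.0847

V̂(x̄_st) = Σ W_h² s_h²/n_h, with W_h = N_h/N and N = 3420:
  stratum A: (220/3420)²·1.29²/25 = 0.000275444
  stratum B: (940/3420)²·2.94²/124 = 0.00526595
  stratum C: (240/3420)²·1.57²/48 = 0.000252888
  stratum D: (1060/3420)²·0.71²/61 = 0.000793864
  stratum E: (960/3420)²·1.33²/239 = 0.000583171
V̂(x̄_st) = 0.00717131
SE(x̄_st) = √0.00717131 = 0.0846836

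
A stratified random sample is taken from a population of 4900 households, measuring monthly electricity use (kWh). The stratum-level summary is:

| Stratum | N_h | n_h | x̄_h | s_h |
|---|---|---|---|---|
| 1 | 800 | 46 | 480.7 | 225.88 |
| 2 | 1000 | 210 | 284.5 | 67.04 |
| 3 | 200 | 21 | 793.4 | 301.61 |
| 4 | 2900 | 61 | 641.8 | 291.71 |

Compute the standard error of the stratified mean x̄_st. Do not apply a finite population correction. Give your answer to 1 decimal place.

V̂(x̄_st) = Σ W_h² s_h²/n_h, with W_h = N_h/N and N = 4900:
  stratum 1: (800/4900)²·225.88²/46 = 29.5655
  stratum 2: (1000/4900)²·67.04²/210 = 0.891367
  stratum 3: (200/4900)²·301.61²/21 = 7.21672
  stratum 4: (2900/4900)²·291.71²/61 = 488.626
V̂(x̄_st) = 526.3
SE(x̄_st) = √526.3 = 22.9412

SE(x̄_st) ≈ 22.9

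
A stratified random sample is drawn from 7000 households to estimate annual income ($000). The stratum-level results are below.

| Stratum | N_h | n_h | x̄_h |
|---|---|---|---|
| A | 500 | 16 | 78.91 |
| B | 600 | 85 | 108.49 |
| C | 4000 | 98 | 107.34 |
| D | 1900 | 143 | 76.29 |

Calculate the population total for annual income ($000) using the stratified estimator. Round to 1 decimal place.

τ̂_st = Σ N_h x̄_h = 500·78.91 + 600·108.49 + 4000·107.34 + 1900·76.29 = 678860.0

τ̂_st ≈ 678860.0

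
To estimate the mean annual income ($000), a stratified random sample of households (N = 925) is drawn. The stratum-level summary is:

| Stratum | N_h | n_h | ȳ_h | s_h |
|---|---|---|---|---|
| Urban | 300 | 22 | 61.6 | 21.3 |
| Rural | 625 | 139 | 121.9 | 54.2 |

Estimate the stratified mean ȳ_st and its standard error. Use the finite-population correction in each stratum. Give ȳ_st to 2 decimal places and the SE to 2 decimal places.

ȳ_st = Σ W_h ȳ_h = (300·61.6 + 625·121.9)/925 = 102.34324
V̂(ȳ_st) = Σ W_h² (1 − n_h/N_h) s_h²/n_h, with W_h = N_h/N and N = 925:
  stratum Urban: (300/925)²·(1 − 22/300)·21.3²/22 = 2.01011
  stratum Rural: (625/925)²·(1 − 139/625)·54.2²/139 = 7.50268
V̂(ȳ_st) = 9.51279
SE(ȳ_st) = √9.51279 = 3.08428

ȳ_st ≈ 102.34, SE ≈ 3.08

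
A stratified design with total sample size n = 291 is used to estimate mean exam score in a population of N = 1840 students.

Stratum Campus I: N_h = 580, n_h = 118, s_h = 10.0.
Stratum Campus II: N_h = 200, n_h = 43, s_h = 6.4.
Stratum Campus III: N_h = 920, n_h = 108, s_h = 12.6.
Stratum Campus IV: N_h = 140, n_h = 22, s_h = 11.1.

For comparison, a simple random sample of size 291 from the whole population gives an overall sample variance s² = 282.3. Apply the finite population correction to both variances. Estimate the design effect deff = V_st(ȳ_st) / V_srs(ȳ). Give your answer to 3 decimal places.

deff ≈ 0.524

V̂(ȳ_st) = Σ W_h² (1 − n_h/N_h) s_h²/n_h, with W_h = N_h/N and N = 1840:
  stratum Campus I: (580/1840)²·(1 − 118/580)·10.0²/118 = 0.0670737
  stratum Campus II: (200/1840)²·(1 − 43/200)·6.4²/43 = 0.00883457
  stratum Campus III: (920/1840)²·(1 − 108/920)·12.6²/108 = 0.324359
  stratum Campus IV: (140/1840)²·(1 − 22/140)·11.1²/22 = 0.0273274
V_st = 0.427594
V_srs = (1 − 291/1840)·282.3/291 = 0.816679
deff = V_st / V_srs = 0.427594/0.816679 = 0.5236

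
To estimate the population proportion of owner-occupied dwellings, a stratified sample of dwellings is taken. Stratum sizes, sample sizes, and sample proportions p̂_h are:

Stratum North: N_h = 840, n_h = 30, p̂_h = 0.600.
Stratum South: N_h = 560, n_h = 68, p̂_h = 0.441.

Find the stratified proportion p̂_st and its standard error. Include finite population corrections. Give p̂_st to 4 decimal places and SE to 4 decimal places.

N = 1400; stratum weights W_h = N_h/N.
p̂_st = Σ W_h p̂_h = (840·0.600 + 560·0.441)/1400 = 0.53640
V̂(p̂_st) = Σ W_h² (1 − n_h/N_h) p̂_h(1−p̂_h)/(n_h−1):
  stratum North: (840/1400)²·(1 − 30/840)·0.600·0.400/29 = 0.00287291
  stratum South: (560/1400)²·(1 − 68/560)·0.441·0.559/67 = 0.000517217
V̂(p̂_st) = 0.00339012; SE = √V̂ = 0.0582248

p̂_st ≈ 0.5364, SE ≈ 0.0582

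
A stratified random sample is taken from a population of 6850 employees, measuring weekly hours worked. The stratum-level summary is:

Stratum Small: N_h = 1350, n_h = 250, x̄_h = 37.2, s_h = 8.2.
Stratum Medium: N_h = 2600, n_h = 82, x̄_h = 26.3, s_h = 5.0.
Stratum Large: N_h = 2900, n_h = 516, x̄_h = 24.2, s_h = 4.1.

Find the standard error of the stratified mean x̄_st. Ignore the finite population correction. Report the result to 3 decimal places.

V̂(x̄_st) = Σ W_h² s_h²/n_h, with W_h = N_h/N and N = 6850:
  stratum Small: (1350/6850)²·8.2²/250 = 0.0104466
  stratum Medium: (2600/6850)²·5.0²/82 = 0.043923
  stratum Large: (2900/6850)²·4.1²/516 = 0.00583892
V̂(x̄_st) = 0.0602085
SE(x̄_st) = √0.0602085 = 0.245374

SE(x̄_st) ≈ 0.245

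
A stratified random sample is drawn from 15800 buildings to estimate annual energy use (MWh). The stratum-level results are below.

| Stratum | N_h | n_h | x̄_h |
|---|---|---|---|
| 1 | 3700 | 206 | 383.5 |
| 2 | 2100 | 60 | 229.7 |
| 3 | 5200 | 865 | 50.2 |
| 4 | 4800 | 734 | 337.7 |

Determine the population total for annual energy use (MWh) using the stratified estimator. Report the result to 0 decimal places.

τ̂_st = Σ N_h x̄_h = 3700·383.5 + 2100·229.7 + 5200·50.2 + 4800·337.7 = 3783320

τ̂_st ≈ 3783320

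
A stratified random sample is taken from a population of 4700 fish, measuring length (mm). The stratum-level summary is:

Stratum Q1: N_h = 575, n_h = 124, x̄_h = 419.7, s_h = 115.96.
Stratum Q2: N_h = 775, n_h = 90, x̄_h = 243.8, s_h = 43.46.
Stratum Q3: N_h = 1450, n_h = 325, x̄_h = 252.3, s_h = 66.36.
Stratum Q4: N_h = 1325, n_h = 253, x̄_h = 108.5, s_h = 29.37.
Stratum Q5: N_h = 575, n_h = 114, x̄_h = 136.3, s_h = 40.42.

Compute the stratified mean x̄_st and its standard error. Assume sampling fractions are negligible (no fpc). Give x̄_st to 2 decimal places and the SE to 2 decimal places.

x̄_st = Σ W_h x̄_h = (575·419.7 + 775·243.8 + 1450·252.3 + 1325·108.5 + 575·136.3)/4700 = 216.64734
V̂(x̄_st) = Σ W_h² s_h²/n_h, with W_h = N_h/N and N = 4700:
  stratum Q1: (575/4700)²·115.96²/124 = 1.62306
  stratum Q2: (775/4700)²·43.46²/90 = 0.570617
  stratum Q3: (1450/4700)²·66.36²/325 = 1.28964
  stratum Q4: (1325/4700)²·29.37²/253 = 0.270971
  stratum Q5: (575/4700)²·40.42²/114 = 0.2145
V̂(x̄_st) = 3.96879
SE(x̄_st) = √3.96879 = 1.99218

x̄_st ≈ 216.65, SE ≈ 1.99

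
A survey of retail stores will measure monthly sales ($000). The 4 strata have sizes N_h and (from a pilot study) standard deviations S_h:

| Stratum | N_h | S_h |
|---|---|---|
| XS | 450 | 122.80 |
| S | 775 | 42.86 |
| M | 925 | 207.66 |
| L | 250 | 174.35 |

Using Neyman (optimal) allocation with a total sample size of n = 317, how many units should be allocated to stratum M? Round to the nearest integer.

Neyman allocation: n_h = n · N_h S_h / Σ N_i S_i, with n = 317.
  stratum XS: N_h·S_h = 450·122.80 = 55260.00
  stratum S: N_h·S_h = 775·42.86 = 33216.50
  stratum M: N_h·S_h = 925·207.66 = 192085.50
  stratum L: N_h·S_h = 250·174.35 = 43587.50
Σ N_h S_h = 324149.50
n for stratum M = 317·192085.50/324149.50 = 187.849 → 188

188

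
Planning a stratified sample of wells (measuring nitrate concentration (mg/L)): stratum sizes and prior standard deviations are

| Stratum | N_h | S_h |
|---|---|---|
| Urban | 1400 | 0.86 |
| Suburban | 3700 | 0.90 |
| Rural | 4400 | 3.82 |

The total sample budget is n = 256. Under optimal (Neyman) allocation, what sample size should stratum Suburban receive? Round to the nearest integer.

40

Neyman allocation: n_h = n · N_h S_h / Σ N_i S_i, with n = 256.
  stratum Urban: N_h·S_h = 1400·0.86 = 1204.00
  stratum Suburban: N_h·S_h = 3700·0.90 = 3330.00
  stratum Rural: N_h·S_h = 4400·3.82 = 16808.00
Σ N_h S_h = 21342.00
n for stratum Suburban = 256·3330.00/21342.00 = 39.944 → 40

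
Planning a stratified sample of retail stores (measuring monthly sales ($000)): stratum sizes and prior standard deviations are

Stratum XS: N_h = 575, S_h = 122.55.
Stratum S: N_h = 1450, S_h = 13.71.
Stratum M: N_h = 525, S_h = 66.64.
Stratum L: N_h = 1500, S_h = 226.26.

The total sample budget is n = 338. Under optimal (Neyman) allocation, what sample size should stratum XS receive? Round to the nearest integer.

51

Neyman allocation: n_h = n · N_h S_h / Σ N_i S_i, with n = 338.
  stratum XS: N_h·S_h = 575·122.55 = 70466.25
  stratum S: N_h·S_h = 1450·13.71 = 19879.50
  stratum M: N_h·S_h = 525·66.64 = 34986.00
  stratum L: N_h·S_h = 1500·226.26 = 339390.00
Σ N_h S_h = 464721.75
n for stratum XS = 338·70466.25/464721.75 = 51.251 → 51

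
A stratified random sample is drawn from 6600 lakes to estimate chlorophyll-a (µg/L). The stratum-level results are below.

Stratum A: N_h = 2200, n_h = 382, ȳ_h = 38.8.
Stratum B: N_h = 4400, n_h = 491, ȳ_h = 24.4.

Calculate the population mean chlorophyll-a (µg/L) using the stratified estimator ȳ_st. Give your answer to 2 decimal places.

N = Σ N_h = 6600. Stratum weights W_h = N_h/N.
ȳ_st = (2200·38.8 + 4400·24.4) / 6600 = 29.2000

ȳ_st ≈ 29.20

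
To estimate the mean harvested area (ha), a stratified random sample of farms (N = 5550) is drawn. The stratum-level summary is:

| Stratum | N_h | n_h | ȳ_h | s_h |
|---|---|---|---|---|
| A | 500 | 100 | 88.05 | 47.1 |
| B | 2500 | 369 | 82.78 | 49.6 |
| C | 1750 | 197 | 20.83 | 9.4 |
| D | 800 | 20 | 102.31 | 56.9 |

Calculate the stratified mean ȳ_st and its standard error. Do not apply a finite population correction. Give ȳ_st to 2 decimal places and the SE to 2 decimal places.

ȳ_st ≈ 66.54, SE ≈ 2.22

ȳ_st = Σ W_h ȳ_h = (500·88.05 + 2500·82.78 + 1750·20.83 + 800·102.31)/5550 = 66.53613
V̂(ȳ_st) = Σ W_h² s_h²/n_h, with W_h = N_h/N and N = 5550:
  stratum A: (500/5550)²·47.1²/100 = 0.180051
  stratum B: (2500/5550)²·49.6²/369 = 1.35279
  stratum C: (1750/5550)²·9.4²/197 = 0.0445943
  stratum D: (800/5550)²·56.9²/20 = 3.36348
V̂(ȳ_st) = 4.94092
SE(ȳ_st) = √4.94092 = 2.22282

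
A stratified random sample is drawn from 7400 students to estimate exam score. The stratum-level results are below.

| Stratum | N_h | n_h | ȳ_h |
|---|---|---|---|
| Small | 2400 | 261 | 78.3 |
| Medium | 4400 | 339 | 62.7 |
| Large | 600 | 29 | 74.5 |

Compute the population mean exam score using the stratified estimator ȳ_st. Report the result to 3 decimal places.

ȳ_st ≈ 68.716

N = Σ N_h = 7400. Stratum weights W_h = N_h/N.
ȳ_st = (2400·78.3 + 4400·62.7 + 600·74.5) / 7400 = 68.71622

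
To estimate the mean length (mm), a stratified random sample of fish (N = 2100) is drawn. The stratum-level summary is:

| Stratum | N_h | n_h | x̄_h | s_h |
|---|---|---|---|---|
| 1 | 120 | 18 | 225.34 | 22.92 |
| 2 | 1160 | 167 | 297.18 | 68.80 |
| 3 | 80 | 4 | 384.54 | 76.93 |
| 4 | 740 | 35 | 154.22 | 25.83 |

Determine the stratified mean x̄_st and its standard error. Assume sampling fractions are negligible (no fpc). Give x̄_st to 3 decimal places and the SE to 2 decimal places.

x̄_st ≈ 246.026, SE ≈ 3.64

x̄_st = Σ W_h x̄_h = (120·225.34 + 1160·297.18 + 80·384.54 + 740·154.22)/2100 = 246.02648
V̂(x̄_st) = Σ W_h² s_h²/n_h, with W_h = N_h/N and N = 2100:
  stratum 1: (120/2100)²·22.92²/18 = 0.0952973
  stratum 2: (1160/2100)²·68.80²/167 = 8.64844
  stratum 3: (80/2100)²·76.93²/4 = 2.1472
  stratum 4: (740/2100)²·25.83²/35 = 2.36704
V̂(x̄_st) = 13.258
SE(x̄_st) = √13.258 = 3.64115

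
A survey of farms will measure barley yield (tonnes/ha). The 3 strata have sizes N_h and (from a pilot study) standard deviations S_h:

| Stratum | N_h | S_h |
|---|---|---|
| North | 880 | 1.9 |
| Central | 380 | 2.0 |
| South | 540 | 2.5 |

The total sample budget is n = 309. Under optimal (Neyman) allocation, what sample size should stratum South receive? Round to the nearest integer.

Neyman allocation: n_h = n · N_h S_h / Σ N_i S_i, with n = 309.
  stratum North: N_h·S_h = 880·1.9 = 1672.00
  stratum Central: N_h·S_h = 380·2.0 = 760.00
  stratum South: N_h·S_h = 540·2.5 = 1350.00
Σ N_h S_h = 3782.00
n for stratum South = 309·1350.00/3782.00 = 110.299 → 110

110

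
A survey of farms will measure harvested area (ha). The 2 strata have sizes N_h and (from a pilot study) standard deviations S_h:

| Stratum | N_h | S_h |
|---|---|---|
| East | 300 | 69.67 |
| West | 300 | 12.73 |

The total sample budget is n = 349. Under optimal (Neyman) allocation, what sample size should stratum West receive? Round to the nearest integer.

Neyman allocation: n_h = n · N_h S_h / Σ N_i S_i, with n = 349.
  stratum East: N_h·S_h = 300·69.67 = 20901.00
  stratum West: N_h·S_h = 300·12.73 = 3819.00
Σ N_h S_h = 24720.00
n for stratum West = 349·3819.00/24720.00 = 53.917 → 54

54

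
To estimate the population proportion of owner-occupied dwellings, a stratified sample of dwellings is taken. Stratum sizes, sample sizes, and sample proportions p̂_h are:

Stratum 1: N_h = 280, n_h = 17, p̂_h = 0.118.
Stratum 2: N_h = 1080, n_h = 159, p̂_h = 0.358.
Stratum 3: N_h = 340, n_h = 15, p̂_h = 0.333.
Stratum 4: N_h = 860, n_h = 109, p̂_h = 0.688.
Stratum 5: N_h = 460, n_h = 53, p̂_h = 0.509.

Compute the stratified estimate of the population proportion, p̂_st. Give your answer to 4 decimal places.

p̂_st ≈ 0.4499

N = 3020; stratum weights W_h = N_h/N.
p̂_st = Σ W_h p̂_h = (280·0.118 + 1080·0.358 + 340·0.333 + 860·0.688 + 460·0.509)/3020 = 0.44991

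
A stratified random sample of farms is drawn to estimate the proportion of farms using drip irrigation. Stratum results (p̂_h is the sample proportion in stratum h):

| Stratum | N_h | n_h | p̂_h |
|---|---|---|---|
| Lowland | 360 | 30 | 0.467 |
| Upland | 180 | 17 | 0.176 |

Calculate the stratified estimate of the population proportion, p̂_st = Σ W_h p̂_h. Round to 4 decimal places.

N = 540; stratum weights W_h = N_h/N.
p̂_st = Σ W_h p̂_h = (360·0.467 + 180·0.176)/540 = 0.37000

p̂_st ≈ 0.3700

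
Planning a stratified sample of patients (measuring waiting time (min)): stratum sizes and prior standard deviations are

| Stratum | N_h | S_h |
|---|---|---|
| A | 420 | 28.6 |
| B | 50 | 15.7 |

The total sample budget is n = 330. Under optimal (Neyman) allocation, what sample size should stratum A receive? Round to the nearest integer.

310

Neyman allocation: n_h = n · N_h S_h / Σ N_i S_i, with n = 330.
  stratum A: N_h·S_h = 420·28.6 = 12012.00
  stratum B: N_h·S_h = 50·15.7 = 785.00
Σ N_h S_h = 12797.00
n for stratum A = 330·12012.00/12797.00 = 309.757 → 310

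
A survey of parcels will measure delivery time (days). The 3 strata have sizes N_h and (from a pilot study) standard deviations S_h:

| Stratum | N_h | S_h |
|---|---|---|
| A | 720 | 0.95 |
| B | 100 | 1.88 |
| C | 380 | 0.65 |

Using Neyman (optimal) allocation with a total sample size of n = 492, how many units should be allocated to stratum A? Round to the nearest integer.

Neyman allocation: n_h = n · N_h S_h / Σ N_i S_i, with n = 492.
  stratum A: N_h·S_h = 720·0.95 = 684.00
  stratum B: N_h·S_h = 100·1.88 = 188.00
  stratum C: N_h·S_h = 380·0.65 = 247.00
Σ N_h S_h = 1119.00
n for stratum A = 492·684.00/1119.00 = 300.740 → 301

301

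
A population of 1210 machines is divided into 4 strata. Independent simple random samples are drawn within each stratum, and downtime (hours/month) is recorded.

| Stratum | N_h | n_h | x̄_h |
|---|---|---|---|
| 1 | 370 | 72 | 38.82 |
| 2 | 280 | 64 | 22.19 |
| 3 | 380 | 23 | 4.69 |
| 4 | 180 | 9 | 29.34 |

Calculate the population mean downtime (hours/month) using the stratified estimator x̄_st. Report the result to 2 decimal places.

N = Σ N_h = 1210. Stratum weights W_h = N_h/N.
x̄_st = (370·38.82 + 280·22.19 + 380·4.69 + 180·29.34) / 1210 = 22.8430

x̄_st ≈ 22.84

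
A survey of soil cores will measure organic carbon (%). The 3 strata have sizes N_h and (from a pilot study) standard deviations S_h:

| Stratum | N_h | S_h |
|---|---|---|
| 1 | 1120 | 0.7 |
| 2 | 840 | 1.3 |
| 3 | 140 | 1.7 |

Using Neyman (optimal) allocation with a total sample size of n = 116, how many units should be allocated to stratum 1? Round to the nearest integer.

Neyman allocation: n_h = n · N_h S_h / Σ N_i S_i, with n = 116.
  stratum 1: N_h·S_h = 1120·0.7 = 784.00
  stratum 2: N_h·S_h = 840·1.3 = 1092.00
  stratum 3: N_h·S_h = 140·1.7 = 238.00
Σ N_h S_h = 2114.00
n for stratum 1 = 116·784.00/2114.00 = 43.020 → 43

43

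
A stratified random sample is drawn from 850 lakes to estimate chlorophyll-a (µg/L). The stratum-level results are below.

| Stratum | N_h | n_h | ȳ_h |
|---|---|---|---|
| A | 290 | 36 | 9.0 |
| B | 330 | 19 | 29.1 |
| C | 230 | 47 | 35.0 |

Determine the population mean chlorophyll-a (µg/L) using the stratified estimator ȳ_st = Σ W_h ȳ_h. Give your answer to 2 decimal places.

ȳ_st ≈ 23.84

N = Σ N_h = 850. Stratum weights W_h = N_h/N.
ȳ_st = (290·9.0 + 330·29.1 + 230·35.0) / 850 = 23.8388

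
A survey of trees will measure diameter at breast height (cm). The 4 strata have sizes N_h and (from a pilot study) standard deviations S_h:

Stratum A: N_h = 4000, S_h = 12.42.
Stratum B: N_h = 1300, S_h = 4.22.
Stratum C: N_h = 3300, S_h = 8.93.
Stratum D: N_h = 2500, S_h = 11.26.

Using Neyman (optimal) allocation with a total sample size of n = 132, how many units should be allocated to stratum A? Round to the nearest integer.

Neyman allocation: n_h = n · N_h S_h / Σ N_i S_i, with n = 132.
  stratum A: N_h·S_h = 4000·12.42 = 49680.00
  stratum B: N_h·S_h = 1300·4.22 = 5486.00
  stratum C: N_h·S_h = 3300·8.93 = 29469.00
  stratum D: N_h·S_h = 2500·11.26 = 28150.00
Σ N_h S_h = 112785.00
n for stratum A = 132·49680.00/112785.00 = 58.144 → 58

58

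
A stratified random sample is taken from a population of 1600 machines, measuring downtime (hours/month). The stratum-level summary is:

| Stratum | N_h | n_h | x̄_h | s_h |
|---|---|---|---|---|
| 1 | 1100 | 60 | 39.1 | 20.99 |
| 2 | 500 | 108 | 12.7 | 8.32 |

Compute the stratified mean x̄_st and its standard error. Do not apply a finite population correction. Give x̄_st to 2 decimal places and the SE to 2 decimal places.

x̄_st ≈ 30.85, SE ≈ 1.88

x̄_st = Σ W_h x̄_h = (1100·39.1 + 500·12.7)/1600 = 30.85000
V̂(x̄_st) = Σ W_h² s_h²/n_h, with W_h = N_h/N and N = 1600:
  stratum 1: (1100/1600)²·20.99²/60 = 3.47072
  stratum 2: (500/1600)²·8.32²/108 = 0.0625926
V̂(x̄_st) = 3.53331
SE(x̄_st) = √3.53331 = 1.87971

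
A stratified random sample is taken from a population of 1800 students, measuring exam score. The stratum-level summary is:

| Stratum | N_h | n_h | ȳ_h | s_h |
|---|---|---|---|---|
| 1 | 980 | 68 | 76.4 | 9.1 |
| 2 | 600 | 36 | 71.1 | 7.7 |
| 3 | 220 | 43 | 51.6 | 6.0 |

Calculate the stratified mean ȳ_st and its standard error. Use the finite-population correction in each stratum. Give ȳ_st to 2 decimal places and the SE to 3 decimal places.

ȳ_st ≈ 71.60, SE ≈ 0.720

ȳ_st = Σ W_h ȳ_h = (980·76.4 + 600·71.1 + 220·51.6)/1800 = 71.60222
V̂(ȳ_st) = Σ W_h² (1 − n_h/N_h) s_h²/n_h, with W_h = N_h/N and N = 1800:
  stratum 1: (980/1800)²·(1 − 68/980)·9.1²/68 = 0.335931
  stratum 2: (600/1800)²·(1 − 36/600)·7.7²/36 = 0.172014
  stratum 3: (220/1800)²·(1 − 43/220)·6.0²/43 = 0.010062
V̂(ȳ_st) = 0.518007
SE(ȳ_st) = √0.518007 = 0.719727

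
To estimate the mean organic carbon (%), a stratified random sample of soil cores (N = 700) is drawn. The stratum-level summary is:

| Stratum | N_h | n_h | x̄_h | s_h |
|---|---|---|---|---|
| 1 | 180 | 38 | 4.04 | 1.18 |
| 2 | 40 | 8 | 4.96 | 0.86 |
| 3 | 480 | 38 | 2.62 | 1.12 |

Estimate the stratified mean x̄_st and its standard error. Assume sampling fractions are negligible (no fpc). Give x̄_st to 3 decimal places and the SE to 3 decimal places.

x̄_st ≈ 3.119, SE ≈ 0.135

x̄_st = Σ W_h x̄_h = (180·4.04 + 40·4.96 + 480·2.62)/700 = 3.11886
V̂(x̄_st) = Σ W_h² s_h²/n_h, with W_h = N_h/N and N = 700:
  stratum 1: (180/700)²·1.18²/38 = 0.00242287
  stratum 2: (40/700)²·0.86²/8 = 0.000301878
  stratum 3: (480/700)²·1.12²/38 = 0.0155217
V̂(x̄_st) = 0.0182464
SE(x̄_st) = √0.0182464 = 0.135079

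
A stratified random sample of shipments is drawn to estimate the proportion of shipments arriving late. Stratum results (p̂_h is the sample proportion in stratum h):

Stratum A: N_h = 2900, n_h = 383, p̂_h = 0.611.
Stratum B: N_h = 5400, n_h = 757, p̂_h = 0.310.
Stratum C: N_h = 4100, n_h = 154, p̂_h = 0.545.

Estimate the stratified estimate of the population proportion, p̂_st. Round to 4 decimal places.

N = 12400; stratum weights W_h = N_h/N.
p̂_st = Σ W_h p̂_h = (2900·0.611 + 5400·0.310 + 4100·0.545)/12400 = 0.45810

p̂_st ≈ 0.4581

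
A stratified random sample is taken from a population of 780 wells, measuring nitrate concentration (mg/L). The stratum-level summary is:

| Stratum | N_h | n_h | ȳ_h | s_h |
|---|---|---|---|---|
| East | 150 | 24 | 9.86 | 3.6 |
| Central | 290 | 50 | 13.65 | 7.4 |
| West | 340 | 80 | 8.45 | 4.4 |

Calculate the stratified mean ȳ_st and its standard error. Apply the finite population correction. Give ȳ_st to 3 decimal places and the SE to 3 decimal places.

ȳ_st = Σ W_h ȳ_h = (150·9.86 + 290·13.65 + 340·8.45)/780 = 10.65449
V̂(ȳ_st) = Σ W_h² (1 − n_h/N_h) s_h²/n_h, with W_h = N_h/N and N = 780:
  stratum East: (150/780)²·(1 − 24/150)·3.6²/24 = 0.0167751
  stratum Central: (290/780)²·(1 − 50/290)·7.4²/50 = 0.125289
  stratum West: (340/780)²·(1 − 80/340)·4.4²/80 = 0.0351624
V̂(ȳ_st) = 0.177227
SE(ȳ_st) = √0.177227 = 0.420983

ȳ_st ≈ 10.654, SE ≈ 0.421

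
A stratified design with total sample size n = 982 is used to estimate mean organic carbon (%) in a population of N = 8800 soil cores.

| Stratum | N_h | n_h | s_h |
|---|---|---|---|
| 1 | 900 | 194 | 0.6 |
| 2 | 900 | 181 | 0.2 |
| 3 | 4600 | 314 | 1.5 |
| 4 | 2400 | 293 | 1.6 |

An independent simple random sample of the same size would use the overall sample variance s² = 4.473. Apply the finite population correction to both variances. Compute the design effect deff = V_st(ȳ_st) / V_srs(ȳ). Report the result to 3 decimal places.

deff ≈ 0.596

V̂(ȳ_st) = Σ W_h² (1 − n_h/N_h) s_h²/n_h, with W_h = N_h/N and N = 8800:
  stratum 1: (900/8800)²·(1 − 194/900)·0.6²/194 = 1.52259e-05
  stratum 2: (900/8800)²·(1 − 181/900)·0.2²/181 = 1.84666e-06
  stratum 3: (4600/8800)²·(1 − 314/4600)·1.5²/314 = 0.00182431
  stratum 4: (2400/8800)²·(1 − 293/2400)·1.6²/293 = 0.000570536
V_st = 0.00241191
V_srs = (1 − 982/8800)·4.473/982 = 0.00404669
deff = V_st / V_srs = 0.00241191/0.00404669 = 0.5960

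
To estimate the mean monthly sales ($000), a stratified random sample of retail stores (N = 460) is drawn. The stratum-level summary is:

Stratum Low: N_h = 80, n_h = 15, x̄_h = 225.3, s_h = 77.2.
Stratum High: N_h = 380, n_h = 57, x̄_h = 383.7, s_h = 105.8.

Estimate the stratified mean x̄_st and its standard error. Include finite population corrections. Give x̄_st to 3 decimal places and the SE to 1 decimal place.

x̄_st ≈ 356.152, SE ≈ 11.1

x̄_st = Σ W_h x̄_h = (80·225.3 + 380·383.7)/460 = 356.15217
V̂(x̄_st) = Σ W_h² (1 − n_h/N_h) s_h²/n_h, with W_h = N_h/N and N = 460:
  stratum Low: (80/460)²·(1 − 15/80)·77.2²/15 = 9.76407
  stratum High: (380/460)²·(1 − 57/380)·105.8²/57 = 113.911
V̂(x̄_st) = 123.675
SE(x̄_st) = √123.675 = 11.1209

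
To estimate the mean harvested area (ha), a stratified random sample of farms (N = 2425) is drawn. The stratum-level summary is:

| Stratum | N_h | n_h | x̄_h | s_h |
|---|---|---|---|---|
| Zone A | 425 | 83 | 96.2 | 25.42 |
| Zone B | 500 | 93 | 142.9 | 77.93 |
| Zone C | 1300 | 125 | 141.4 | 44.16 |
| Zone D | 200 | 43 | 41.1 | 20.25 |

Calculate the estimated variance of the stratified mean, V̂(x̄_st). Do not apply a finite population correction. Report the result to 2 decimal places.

V̂(x̄_st) = Σ W_h² s_h²/n_h, with W_h = N_h/N and N = 2425:
  stratum Zone A: (425/2425)²·25.42²/83 = 0.239126
  stratum Zone B: (500/2425)²·77.93²/93 = 2.77615
  stratum Zone C: (1300/2425)²·44.16²/125 = 4.48344
  stratum Zone D: (200/2425)²·20.25²/43 = 0.0648661
V̂(x̄_st) = 7.56358

V̂(x̄_st) ≈ 7.56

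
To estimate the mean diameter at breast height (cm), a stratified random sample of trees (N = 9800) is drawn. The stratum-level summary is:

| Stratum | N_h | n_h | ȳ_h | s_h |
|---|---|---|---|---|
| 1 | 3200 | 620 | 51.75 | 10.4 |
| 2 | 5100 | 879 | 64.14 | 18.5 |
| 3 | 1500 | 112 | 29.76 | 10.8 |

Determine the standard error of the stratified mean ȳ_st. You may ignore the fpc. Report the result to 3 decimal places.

V̂(ȳ_st) = Σ W_h² s_h²/n_h, with W_h = N_h/N and N = 9800:
  stratum 1: (3200/9800)²·10.4²/620 = 0.0186004
  stratum 2: (5100/9800)²·18.5²/879 = 0.105449
  stratum 3: (1500/9800)²·10.8²/112 = 0.0243983
V̂(ȳ_st) = 0.148448
SE(ȳ_st) = √0.148448 = 0.385289

SE(ȳ_st) ≈ 0.385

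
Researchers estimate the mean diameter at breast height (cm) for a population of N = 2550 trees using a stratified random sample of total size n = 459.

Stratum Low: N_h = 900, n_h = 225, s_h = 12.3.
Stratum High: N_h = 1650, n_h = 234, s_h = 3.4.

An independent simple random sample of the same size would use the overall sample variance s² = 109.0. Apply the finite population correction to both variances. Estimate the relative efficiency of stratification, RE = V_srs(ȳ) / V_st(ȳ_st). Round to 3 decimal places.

V̂(ȳ_st) = Σ W_h² (1 − n_h/N_h) s_h²/n_h, with W_h = N_h/N and N = 2550:
  stratum Low: (900/2550)²·(1 − 225/900)·12.3²/225 = 0.0628194
  stratum High: (1650/2550)²·(1 − 234/1650)·3.4²/234 = 0.0177504
V_st = 0.0805698
V_srs = (1 − 459/2550)·109.0/459 = 0.194728
Relative efficiency = V_srs / V_st = 0.194728/0.0805698 = 2.4169

RE ≈ 2.417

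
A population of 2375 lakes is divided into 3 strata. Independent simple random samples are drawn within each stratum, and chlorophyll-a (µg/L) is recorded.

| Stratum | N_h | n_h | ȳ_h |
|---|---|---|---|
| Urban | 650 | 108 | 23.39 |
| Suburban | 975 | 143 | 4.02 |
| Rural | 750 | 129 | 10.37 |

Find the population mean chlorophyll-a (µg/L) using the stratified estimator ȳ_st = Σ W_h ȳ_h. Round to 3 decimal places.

N = Σ N_h = 2375. Stratum weights W_h = N_h/N.
ȳ_st = (650·23.39 + 975·4.02 + 750·10.37) / 2375 = 11.32653

ȳ_st ≈ 11.327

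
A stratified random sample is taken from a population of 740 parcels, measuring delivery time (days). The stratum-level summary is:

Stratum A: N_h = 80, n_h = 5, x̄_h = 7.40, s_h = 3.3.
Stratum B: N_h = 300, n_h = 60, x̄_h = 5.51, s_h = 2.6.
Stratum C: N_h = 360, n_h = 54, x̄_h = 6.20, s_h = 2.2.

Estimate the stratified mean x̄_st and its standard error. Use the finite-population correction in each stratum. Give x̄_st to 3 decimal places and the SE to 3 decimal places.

x̄_st ≈ 6.050, SE ≈ 0.238

x̄_st = Σ W_h x̄_h = (80·7.40 + 300·5.51 + 360·6.20)/740 = 6.05000
V̂(x̄_st) = Σ W_h² (1 − n_h/N_h) s_h²/n_h, with W_h = N_h/N and N = 740:
  stratum A: (80/740)²·(1 − 5/80)·3.3²/5 = 0.0238641
  stratum B: (300/740)²·(1 − 60/300)·2.6²/60 = 0.0148137
  stratum C: (360/740)²·(1 − 54/360)·2.2²/54 = 0.0180307
V̂(x̄_st) = 0.0567085
SE(x̄_st) = √0.0567085 = 0.238136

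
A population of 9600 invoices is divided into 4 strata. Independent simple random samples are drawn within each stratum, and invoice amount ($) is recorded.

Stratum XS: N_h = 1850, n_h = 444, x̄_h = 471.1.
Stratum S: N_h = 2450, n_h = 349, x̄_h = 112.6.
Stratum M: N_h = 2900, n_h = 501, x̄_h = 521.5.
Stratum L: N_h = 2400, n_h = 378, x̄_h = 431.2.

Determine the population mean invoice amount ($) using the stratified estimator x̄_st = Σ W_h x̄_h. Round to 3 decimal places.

N = Σ N_h = 9600. Stratum weights W_h = N_h/N.
x̄_st = (1850·471.1 + 2450·112.6 + 2900·521.5 + 2400·431.2) / 9600 = 384.85781

x̄_st ≈ 384.858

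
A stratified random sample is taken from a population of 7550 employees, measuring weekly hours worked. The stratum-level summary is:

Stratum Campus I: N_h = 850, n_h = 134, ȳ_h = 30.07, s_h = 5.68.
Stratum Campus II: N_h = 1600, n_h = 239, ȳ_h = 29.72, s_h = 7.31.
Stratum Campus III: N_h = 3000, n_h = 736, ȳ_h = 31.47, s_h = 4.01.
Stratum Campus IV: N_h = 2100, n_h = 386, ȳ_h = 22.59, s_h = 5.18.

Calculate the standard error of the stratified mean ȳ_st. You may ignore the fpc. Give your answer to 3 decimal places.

V̂(ȳ_st) = Σ W_h² s_h²/n_h, with W_h = N_h/N and N = 7550:
  stratum Campus I: (850/7550)²·5.68²/134 = 0.00305166
  stratum Campus II: (1600/7550)²·7.31²/239 = 0.0100411
  stratum Campus III: (3000/7550)²·4.01²/736 = 0.00344953
  stratum Campus IV: (2100/7550)²·5.18²/386 = 0.00537795
V̂(ȳ_st) = 0.0219203
SE(ȳ_st) = √0.0219203 = 0.148055

SE(ȳ_st) ≈ 0.148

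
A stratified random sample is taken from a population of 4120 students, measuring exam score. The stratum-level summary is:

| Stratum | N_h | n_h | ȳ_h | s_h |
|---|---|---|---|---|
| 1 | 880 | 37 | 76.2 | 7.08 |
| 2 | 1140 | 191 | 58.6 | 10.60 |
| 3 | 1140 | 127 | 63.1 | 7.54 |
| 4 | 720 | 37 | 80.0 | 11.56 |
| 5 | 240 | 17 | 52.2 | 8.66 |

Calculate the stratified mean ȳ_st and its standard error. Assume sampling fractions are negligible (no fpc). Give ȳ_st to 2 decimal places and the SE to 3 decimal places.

ȳ_st = Σ W_h ȳ_h = (880·76.2 + 1140·58.6 + 1140·63.1 + 720·80.0 + 240·52.2)/4120 = 66.97136
V̂(ȳ_st) = Σ W_h² s_h²/n_h, with W_h = N_h/N and N = 4120:
  stratum 1: (880/4120)²·7.08²/37 = 0.0618067
  stratum 2: (1140/4120)²·10.60²/191 = 0.0450395
  stratum 3: (1140/4120)²·7.54²/127 = 0.0342732
  stratum 4: (720/4120)²·11.56²/37 = 0.110302
  stratum 5: (240/4120)²·8.66²/17 = 0.0149698
V̂(ȳ_st) = 0.266391
SE(ȳ_st) = √0.266391 = 0.516131

ȳ_st ≈ 66.97, SE ≈ 0.516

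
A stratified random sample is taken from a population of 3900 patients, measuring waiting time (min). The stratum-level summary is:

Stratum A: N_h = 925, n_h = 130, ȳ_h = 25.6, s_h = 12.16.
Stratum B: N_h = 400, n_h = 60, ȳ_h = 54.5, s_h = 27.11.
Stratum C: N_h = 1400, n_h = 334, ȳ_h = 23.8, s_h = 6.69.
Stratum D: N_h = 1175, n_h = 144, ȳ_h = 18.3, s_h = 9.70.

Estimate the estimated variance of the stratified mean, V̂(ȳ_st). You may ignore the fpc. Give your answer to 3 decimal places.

V̂(ȳ_st) = Σ W_h² s_h²/n_h, with W_h = N_h/N and N = 3900:
  stratum A: (925/3900)²·12.16²/130 = 0.063985
  stratum B: (400/3900)²·27.11²/60 = 0.128854
  stratum C: (1400/3900)²·6.69²/334 = 0.0172676
  stratum D: (1175/3900)²·9.70²/144 = 0.0593099
V̂(ȳ_st) = 0.269417

V̂(ȳ_st) ≈ 0.269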